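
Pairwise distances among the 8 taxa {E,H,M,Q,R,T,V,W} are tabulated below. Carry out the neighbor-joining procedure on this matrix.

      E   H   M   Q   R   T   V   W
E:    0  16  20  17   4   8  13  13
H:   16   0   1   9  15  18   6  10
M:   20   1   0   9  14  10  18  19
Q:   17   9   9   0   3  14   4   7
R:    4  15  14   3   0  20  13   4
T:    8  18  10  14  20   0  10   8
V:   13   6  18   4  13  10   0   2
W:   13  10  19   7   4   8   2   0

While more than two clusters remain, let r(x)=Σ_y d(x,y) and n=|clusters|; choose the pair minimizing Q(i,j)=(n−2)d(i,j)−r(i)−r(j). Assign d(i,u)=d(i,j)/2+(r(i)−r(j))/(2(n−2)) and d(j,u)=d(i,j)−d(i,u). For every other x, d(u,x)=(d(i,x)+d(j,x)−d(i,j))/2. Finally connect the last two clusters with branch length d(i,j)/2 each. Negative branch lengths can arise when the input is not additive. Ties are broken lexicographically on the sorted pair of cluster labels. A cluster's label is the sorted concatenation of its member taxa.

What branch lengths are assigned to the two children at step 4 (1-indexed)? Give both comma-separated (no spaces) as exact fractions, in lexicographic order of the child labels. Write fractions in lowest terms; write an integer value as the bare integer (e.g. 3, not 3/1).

13/8,3/8

iteration 1: select H,M (d=1, Q=-160); attach at lengths (-5/6, 11/6); label the merged cluster HM
  updated: d(E,HM)=35/2, d(HM,Q)=17/2, d(HM,R)=14, d(HM,T)=27/2, d(HM,V)=23/2, d(HM,W)=14
iteration 2: select E,R (d=4, Q=-221/2); attach at lengths (69/20, 11/20); label the merged cluster ER
  updated: d(ER,HM)=55/4, d(ER,Q)=8, d(ER,T)=12, d(ER,V)=11, d(ER,W)=13/2
iteration 3: select HM,Q (d=17/2, Q=-275/4); attach at lengths (215/32, 57/32); label the merged cluster HMQ
  updated: d(ER,HMQ)=53/8, d(HMQ,T)=19/2, d(HMQ,V)=7/2, d(HMQ,W)=25/4
iteration 4: select V,W (d=2, Q=-173/4); attach at lengths (13/8, 3/8); label the merged cluster VW
  updated: d(ER,VW)=31/4, d(HMQ,VW)=31/8, d(T,VW)=8
iteration 5: select ER,HMQ (d=53/8, Q=-265/8); attach at lengths (157/32, 55/32); label the merged cluster EHMQR
  updated: d(EHMQR,T)=119/16, d(EHMQR,VW)=5/2
iteration 6: select EHMQR,T (d=119/16, Q=-287/16); attach at lengths (31/32, 207/32); label the merged cluster EHMQRT
  updated: d(EHMQRT,VW)=49/32
iteration 7: select EHMQRT,VW (d=49/32); attach at lengths (49/64, 49/64); label the merged cluster EHMQRTVW
final tree: ((((E:69/20,R:11/20):157/32,((H:-5/6,M:11/6):215/32,Q:57/32):55/32):31/32,T:207/32):49/64,(V:13/8,W:3/8):49/64)
total length: 995/32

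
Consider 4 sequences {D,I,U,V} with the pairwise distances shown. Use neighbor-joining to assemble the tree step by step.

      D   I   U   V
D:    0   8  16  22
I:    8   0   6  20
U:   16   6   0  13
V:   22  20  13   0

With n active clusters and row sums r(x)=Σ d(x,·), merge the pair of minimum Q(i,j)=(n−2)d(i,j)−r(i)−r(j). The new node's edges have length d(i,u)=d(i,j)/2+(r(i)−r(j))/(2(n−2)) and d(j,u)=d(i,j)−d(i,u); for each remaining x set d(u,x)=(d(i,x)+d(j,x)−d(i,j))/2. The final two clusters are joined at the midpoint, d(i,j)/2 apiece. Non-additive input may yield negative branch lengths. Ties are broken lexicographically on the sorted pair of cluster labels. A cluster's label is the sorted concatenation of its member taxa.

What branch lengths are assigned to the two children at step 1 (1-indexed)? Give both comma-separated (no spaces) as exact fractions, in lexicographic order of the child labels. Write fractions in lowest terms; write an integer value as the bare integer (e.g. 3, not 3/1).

iteration 1: select D,I (d=8, Q=-64); attach at lengths (7, 1); label the merged cluster DI
  updated: d(DI,U)=7, d(DI,V)=17
iteration 2: select DI,U (d=7, Q=-37); attach at lengths (11/2, 3/2); label the merged cluster DIU
  updated: d(DIU,V)=23/2
iteration 3: select DIU,V (d=23/2); attach at lengths (23/4, 23/4); label the merged cluster DIUV
final tree: (((D:7,I:1):11/2,U:3/2):23/4,V:23/4)
total length: 53/2

7,1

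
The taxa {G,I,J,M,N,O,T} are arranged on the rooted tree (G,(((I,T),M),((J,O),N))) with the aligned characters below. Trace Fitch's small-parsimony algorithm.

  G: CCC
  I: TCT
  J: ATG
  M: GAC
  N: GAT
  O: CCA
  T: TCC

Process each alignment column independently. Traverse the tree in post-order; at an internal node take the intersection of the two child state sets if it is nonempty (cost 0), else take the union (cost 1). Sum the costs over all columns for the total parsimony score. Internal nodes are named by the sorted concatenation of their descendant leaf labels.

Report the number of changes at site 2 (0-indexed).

4

[col 0] IT: children I:{T}, T:{T} ∩→ {T}; cost 0
[col 0] IMT: children IT:{T}, M:{G} ∪→ {G,T}; cost 1
[col 0] JO: children J:{A}, O:{C} ∪→ {A,C}; cost 1
[col 0] JNO: children JO:{A,C}, N:{G} ∪→ {A,C,G}; cost 1
[col 0] IJMNOT: children IMT:{G,T}, JNO:{A,C,G} ∩→ {G}; cost 0
[col 0] GIJMNOT: children G:{C}, IJMNOT:{G} ∪→ {C,G}; cost 1
[col 1] IT: children I:{C}, T:{C} ∩→ {C}; cost 0
[col 1] IMT: children IT:{C}, M:{A} ∪→ {A,C}; cost 1
[col 1] JO: children J:{T}, O:{C} ∪→ {C,T}; cost 1
[col 1] JNO: children JO:{C,T}, N:{A} ∪→ {A,C,T}; cost 1
[col 1] IJMNOT: children IMT:{A,C}, JNO:{A,C,T} ∩→ {A,C}; cost 0
[col 1] GIJMNOT: children G:{C}, IJMNOT:{A,C} ∩→ {C}; cost 0
[col 2] IT: children I:{T}, T:{C} ∪→ {C,T}; cost 1
[col 2] IMT: children IT:{C,T}, M:{C} ∩→ {C}; cost 0
[col 2] JO: children J:{G}, O:{A} ∪→ {A,G}; cost 1
[col 2] JNO: children JO:{A,G}, N:{T} ∪→ {A,G,T}; cost 1
[col 2] IJMNOT: children IMT:{C}, JNO:{A,G,T} ∪→ {A,C,G,T}; cost 1
[col 2] GIJMNOT: children G:{C}, IJMNOT:{A,C,G,T} ∩→ {C}; cost 0
per-site changes: [4, 3, 4]; total = 11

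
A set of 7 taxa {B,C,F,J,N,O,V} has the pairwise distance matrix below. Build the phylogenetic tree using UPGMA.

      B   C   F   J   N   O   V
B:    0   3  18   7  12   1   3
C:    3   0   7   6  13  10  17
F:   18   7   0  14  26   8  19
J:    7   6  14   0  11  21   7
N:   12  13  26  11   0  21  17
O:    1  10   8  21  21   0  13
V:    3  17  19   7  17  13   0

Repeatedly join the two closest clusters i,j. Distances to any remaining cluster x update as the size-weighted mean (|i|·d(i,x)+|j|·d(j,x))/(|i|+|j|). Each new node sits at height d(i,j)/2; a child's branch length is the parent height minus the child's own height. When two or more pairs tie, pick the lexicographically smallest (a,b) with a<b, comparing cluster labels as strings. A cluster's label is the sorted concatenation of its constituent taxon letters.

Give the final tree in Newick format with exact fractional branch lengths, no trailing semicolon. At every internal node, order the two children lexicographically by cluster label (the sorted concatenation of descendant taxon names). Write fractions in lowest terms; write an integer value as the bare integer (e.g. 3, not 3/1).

((((B:1/2,O:1/2):7/2,V:4):19/9,((C:3,J:3):9/4,F:21/4):31/36):20/9,N:25/3)

iteration 1: select B,O (d=1); attach at lengths (1/2, 1/2); label the merged cluster BO
  updated: d(BO,C)=13/2, d(BO,F)=13, d(BO,J)=14, d(BO,N)=33/2, d(BO,V)=8
iteration 2: select C,J (d=6); attach at lengths (3, 3); label the merged cluster CJ
  updated: d(BO,CJ)=41/4, d(CJ,F)=21/2, d(CJ,N)=12, d(CJ,V)=12
iteration 3: select BO,V (d=8); attach at lengths (7/2, 4); label the merged cluster BOV
  updated: d(BOV,CJ)=65/6, d(BOV,F)=15, d(BOV,N)=50/3
iteration 4: select CJ,F (d=21/2); attach at lengths (9/4, 21/4); label the merged cluster CFJ
  updated: d(BOV,CFJ)=110/9, d(CFJ,N)=50/3
iteration 5: select BOV,CFJ (d=110/9); attach at lengths (19/9, 31/36); label the merged cluster BCFJOV
  updated: d(BCFJOV,N)=50/3
iteration 6: select BCFJOV,N (d=50/3); attach at lengths (20/9, 25/3); label the merged cluster BCFJNOV
final tree: ((((B:1/2,O:1/2):7/2,V:4):19/9,((C:3,J:3):9/4,F:21/4):31/36):20/9,N:25/3)
total length: 1279/36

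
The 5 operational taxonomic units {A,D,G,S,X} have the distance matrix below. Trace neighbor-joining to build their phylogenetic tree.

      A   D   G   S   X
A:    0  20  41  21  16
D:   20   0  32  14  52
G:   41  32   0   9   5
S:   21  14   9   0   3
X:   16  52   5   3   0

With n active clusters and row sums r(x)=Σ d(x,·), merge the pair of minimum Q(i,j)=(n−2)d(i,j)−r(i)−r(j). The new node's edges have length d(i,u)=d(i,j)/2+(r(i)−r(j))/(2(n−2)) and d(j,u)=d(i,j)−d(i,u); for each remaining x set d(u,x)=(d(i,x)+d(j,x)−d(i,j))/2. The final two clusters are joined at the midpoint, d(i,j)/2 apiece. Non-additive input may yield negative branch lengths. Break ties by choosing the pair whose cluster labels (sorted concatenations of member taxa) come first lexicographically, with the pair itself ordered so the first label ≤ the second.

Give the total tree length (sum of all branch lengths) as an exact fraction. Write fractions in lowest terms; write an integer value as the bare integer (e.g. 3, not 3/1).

1. join A+D (d=20, Q=-156) ⇒ AD; edges |A|=20/3, |D|=40/3
  updated: d(AD,G)=53/2, d(AD,S)=15/2, d(AD,X)=24
2. join AD+S (d=15/2, Q=-125/2) ⇒ ADS; edges |AD|=107/8, |S|=-47/8
  updated: d(ADS,G)=14, d(ADS,X)=39/4
3. join ADS+G (d=14, Q=-115/4) ⇒ ADGS; edges |ADS|=75/8, |G|=37/8
  updated: d(ADGS,X)=3/8
4. join ADGS+X (d=3/8) ⇒ ADGSX; edges |ADGS|=3/16, |X|=3/16
final tree: ((((A:20/3,D:40/3):107/8,S:-47/8):75/8,G:37/8):3/16,X:3/16)
total length: 335/8

335/8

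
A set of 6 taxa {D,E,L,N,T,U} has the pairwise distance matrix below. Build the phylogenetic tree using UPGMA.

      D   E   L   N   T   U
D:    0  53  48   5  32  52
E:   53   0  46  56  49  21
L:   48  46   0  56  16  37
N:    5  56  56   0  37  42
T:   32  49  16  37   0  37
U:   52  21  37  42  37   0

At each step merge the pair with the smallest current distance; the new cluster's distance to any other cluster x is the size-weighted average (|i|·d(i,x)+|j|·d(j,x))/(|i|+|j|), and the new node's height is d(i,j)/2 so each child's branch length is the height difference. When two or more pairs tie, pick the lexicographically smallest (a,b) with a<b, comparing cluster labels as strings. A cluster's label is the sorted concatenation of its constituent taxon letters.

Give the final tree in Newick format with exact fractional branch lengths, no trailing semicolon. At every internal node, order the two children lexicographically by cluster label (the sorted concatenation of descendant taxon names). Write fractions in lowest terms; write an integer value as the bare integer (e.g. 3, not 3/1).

iteration 1: select D,N (d=5); attach at lengths (5/2, 5/2); label the merged cluster DN
  updated: d(DN,E)=109/2, d(DN,L)=52, d(DN,T)=69/2, d(DN,U)=47
iteration 2: select L,T (d=16); attach at lengths (8, 8); label the merged cluster LT
  updated: d(DN,LT)=173/4, d(E,LT)=95/2, d(LT,U)=37
iteration 3: select E,U (d=21); attach at lengths (21/2, 21/2); label the merged cluster EU
  updated: d(DN,EU)=203/4, d(EU,LT)=169/4
iteration 4: select EU,LT (d=169/4); attach at lengths (85/8, 105/8); label the merged cluster ELTU
  updated: d(DN,ELTU)=47
iteration 5: select DN,ELTU (d=47); attach at lengths (21, 19/8); label the merged cluster DELNTU
final tree: ((D:5/2,N:5/2):21,((E:21/2,U:21/2):85/8,(L:8,T:8):105/8):19/8)
total length: 713/8

((D:5/2,N:5/2):21,((E:21/2,U:21/2):85/8,(L:8,T:8):105/8):19/8)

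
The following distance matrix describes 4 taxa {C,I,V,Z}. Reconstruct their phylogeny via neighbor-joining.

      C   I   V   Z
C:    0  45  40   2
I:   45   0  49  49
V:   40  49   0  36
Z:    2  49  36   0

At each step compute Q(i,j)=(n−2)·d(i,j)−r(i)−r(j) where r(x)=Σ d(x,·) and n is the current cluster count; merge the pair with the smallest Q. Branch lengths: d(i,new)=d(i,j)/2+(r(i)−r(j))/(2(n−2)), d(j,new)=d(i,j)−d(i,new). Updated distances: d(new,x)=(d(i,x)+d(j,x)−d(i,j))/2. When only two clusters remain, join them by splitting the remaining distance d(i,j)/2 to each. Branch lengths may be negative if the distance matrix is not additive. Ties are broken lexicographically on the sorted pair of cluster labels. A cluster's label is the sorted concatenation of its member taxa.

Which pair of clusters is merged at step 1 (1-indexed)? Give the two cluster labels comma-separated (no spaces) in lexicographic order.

C,Z

iteration 1: select C,Z (d=2, Q=-170); attach at lengths (1, 1); label the merged cluster CZ
  updated: d(CZ,I)=46, d(CZ,V)=37
iteration 2: select CZ,I (d=46, Q=-132); attach at lengths (17, 29); label the merged cluster CIZ
  updated: d(CIZ,V)=20
iteration 3: select CIZ,V (d=20); attach at lengths (10, 10); label the merged cluster CIVZ
final tree: (((C:1,Z:1):17,I:29):10,V:10)
total length: 68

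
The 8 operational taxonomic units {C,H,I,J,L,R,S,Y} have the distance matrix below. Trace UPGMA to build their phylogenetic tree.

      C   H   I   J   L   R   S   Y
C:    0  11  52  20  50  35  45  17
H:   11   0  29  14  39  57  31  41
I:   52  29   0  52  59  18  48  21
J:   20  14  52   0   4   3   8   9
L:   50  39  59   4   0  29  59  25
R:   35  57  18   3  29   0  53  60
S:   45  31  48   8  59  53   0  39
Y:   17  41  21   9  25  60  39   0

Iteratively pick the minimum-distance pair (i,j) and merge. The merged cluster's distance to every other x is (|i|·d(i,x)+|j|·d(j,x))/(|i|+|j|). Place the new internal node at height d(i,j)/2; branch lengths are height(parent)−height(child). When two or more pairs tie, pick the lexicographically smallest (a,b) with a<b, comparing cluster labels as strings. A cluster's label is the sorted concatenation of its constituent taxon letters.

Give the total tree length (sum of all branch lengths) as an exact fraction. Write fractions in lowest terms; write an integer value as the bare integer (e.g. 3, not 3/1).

5701/56

step 1: merge (J,R) at d=3; branch lengths J→3/2, R→3/2; new cluster JR
  updated: d(C,JR)=55/2, d(H,JR)=71/2, d(I,JR)=35, d(JR,L)=33/2, d(JR,S)=61/2, d(JR,Y)=69/2
step 2: merge (C,H) at d=11; branch lengths C→11/2, H→11/2; new cluster CH
  updated: d(CH,I)=81/2, d(CH,JR)=63/2, d(CH,L)=89/2, d(CH,S)=38, d(CH,Y)=29
step 3: merge (JR,L) at d=33/2; branch lengths JR→27/4, L→33/4; new cluster JLR
  updated: d(CH,JLR)=215/6, d(I,JLR)=43, d(JLR,S)=40, d(JLR,Y)=94/3
step 4: merge (I,Y) at d=21; branch lengths I→21/2, Y→21/2; new cluster IY
  updated: d(CH,IY)=139/4, d(IY,JLR)=223/6, d(IY,S)=87/2
step 5: merge (CH,IY) at d=139/4; branch lengths CH→95/8, IY→55/8; new cluster CHIY
  updated: d(CHIY,JLR)=73/2, d(CHIY,S)=163/4
step 6: merge (CHIY,JLR) at d=73/2; branch lengths CHIY→7/8, JLR→10; new cluster CHIJLRY
  updated: d(CHIJLRY,S)=283/7
step 7: merge (CHIJLRY,S) at d=283/7; branch lengths CHIJLRY→55/28, S→283/14; new cluster CHIJLRSY
final tree: ((((C:11/2,H:11/2):95/8,(I:21/2,Y:21/2):55/8):7/8,((J:3/2,R:3/2):27/4,L:33/4):10):55/28,S:283/14)
total length: 5701/56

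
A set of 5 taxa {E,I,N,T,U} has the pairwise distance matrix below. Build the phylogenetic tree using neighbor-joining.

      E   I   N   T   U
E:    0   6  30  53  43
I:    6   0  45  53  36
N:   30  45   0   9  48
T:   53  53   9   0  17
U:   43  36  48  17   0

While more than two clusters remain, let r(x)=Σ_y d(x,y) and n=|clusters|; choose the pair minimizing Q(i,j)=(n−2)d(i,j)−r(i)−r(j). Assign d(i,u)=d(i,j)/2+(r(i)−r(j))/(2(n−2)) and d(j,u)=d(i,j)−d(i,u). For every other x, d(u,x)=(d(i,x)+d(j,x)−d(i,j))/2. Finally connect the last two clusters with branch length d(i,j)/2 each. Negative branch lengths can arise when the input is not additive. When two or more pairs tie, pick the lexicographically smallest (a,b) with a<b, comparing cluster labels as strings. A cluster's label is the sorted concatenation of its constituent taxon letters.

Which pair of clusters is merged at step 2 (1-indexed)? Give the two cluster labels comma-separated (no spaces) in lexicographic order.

iteration 1: select E,I (d=6, Q=-254); attach at lengths (5/3, 13/3); label the merged cluster EI
  updated: d(EI,N)=69/2, d(EI,T)=50, d(EI,U)=73/2
iteration 2: select EI,U (d=73/2, Q=-299/2); attach at lengths (185/8, 107/8); label the merged cluster EIU
  updated: d(EIU,N)=23, d(EIU,T)=61/4
iteration 3: select EIU,N (d=23, Q=-189/4); attach at lengths (117/8, 67/8); label the merged cluster EINU
  updated: d(EINU,T)=5/8
iteration 4: select EINU,T (d=5/8); attach at lengths (5/16, 5/16); label the merged cluster EINTU
final tree: ((((E:5/3,I:13/3):185/8,U:107/8):117/8,N:67/8):5/16,T:5/16)
total length: 529/8

EI,U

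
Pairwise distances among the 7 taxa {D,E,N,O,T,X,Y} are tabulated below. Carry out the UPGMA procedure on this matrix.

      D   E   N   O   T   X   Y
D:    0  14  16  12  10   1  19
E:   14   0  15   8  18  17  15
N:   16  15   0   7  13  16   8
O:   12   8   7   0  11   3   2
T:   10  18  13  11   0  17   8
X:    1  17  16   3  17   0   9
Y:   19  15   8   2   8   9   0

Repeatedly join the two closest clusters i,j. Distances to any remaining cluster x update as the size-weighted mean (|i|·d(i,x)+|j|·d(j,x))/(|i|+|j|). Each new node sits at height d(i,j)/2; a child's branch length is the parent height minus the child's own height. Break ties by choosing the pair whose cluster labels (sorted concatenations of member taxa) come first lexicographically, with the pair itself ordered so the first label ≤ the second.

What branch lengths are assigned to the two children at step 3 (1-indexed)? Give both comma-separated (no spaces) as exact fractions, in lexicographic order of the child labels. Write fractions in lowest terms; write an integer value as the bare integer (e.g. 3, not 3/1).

iteration 1: select D,X (d=1); attach at lengths (1/2, 1/2); label the merged cluster DX
  updated: d(DX,E)=31/2, d(DX,N)=16, d(DX,O)=15/2, d(DX,T)=27/2, d(DX,Y)=14
iteration 2: select O,Y (d=2); attach at lengths (1, 1); label the merged cluster OY
  updated: d(DX,OY)=43/4, d(E,OY)=23/2, d(N,OY)=15/2, d(OY,T)=19/2
iteration 3: select N,OY (d=15/2); attach at lengths (15/4, 11/4); label the merged cluster NOY
  updated: d(DX,NOY)=25/2, d(E,NOY)=38/3, d(NOY,T)=32/3
iteration 4: select NOY,T (d=32/3); attach at lengths (19/12, 16/3); label the merged cluster NOTY
  updated: d(DX,NOTY)=51/4, d(E,NOTY)=14
iteration 5: select DX,NOTY (d=51/4); attach at lengths (47/8, 25/24); label the merged cluster DNOTXY
  updated: d(DNOTXY,E)=29/2
iteration 6: select DNOTXY,E (d=29/2); attach at lengths (7/8, 29/4); label the merged cluster DENOTXY
final tree: (((D:1/2,X:1/2):47/8,((N:15/4,(O:1,Y:1):11/4):19/12,T:16/3):25/24):7/8,E:29/4)
total length: 755/24

15/4,11/4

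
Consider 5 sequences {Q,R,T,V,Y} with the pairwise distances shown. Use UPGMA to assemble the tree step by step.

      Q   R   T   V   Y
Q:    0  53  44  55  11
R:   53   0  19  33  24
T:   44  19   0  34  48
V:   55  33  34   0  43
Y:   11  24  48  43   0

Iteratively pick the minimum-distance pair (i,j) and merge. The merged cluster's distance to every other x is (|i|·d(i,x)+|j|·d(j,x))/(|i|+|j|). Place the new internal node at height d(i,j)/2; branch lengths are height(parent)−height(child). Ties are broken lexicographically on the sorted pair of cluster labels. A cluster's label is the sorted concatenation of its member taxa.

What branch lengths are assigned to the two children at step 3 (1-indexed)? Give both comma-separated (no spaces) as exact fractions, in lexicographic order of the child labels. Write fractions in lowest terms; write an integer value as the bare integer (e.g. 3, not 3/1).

29/4,67/4

step 1: merge (Q,Y) at d=11; branch lengths Q→11/2, Y→11/2; new cluster QY
  updated: d(QY,R)=77/2, d(QY,T)=46, d(QY,V)=49
step 2: merge (R,T) at d=19; branch lengths R→19/2, T→19/2; new cluster RT
  updated: d(QY,RT)=169/4, d(RT,V)=67/2
step 3: merge (RT,V) at d=67/2; branch lengths RT→29/4, V→67/4; new cluster RTV
  updated: d(QY,RTV)=89/2
step 4: merge (QY,RTV) at d=89/2; branch lengths QY→67/4, RTV→11/2; new cluster QRTVY
final tree: ((Q:11/2,Y:11/2):67/4,((R:19/2,T:19/2):29/4,V:67/4):11/2)
total length: 305/4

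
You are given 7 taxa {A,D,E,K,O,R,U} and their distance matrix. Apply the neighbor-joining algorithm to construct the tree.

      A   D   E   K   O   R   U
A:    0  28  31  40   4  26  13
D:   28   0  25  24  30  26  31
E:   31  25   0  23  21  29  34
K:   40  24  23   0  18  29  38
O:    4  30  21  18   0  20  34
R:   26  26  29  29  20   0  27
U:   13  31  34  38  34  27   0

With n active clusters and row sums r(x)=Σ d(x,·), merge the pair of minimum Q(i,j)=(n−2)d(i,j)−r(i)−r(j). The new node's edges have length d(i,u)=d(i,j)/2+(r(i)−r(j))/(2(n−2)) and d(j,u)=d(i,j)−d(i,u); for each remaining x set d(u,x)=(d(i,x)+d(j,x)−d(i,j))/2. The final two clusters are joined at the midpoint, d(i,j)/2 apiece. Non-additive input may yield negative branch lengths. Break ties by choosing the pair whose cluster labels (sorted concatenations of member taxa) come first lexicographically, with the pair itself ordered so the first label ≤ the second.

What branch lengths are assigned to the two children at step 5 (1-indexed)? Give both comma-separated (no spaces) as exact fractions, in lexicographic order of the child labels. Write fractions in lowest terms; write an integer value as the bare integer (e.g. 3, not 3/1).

31/32,369/32

step 1: merge (A,U) at d=13, Q=-254; branch lengths A→3, U→10; new cluster AU
  updated: d(AU,D)=23, d(AU,E)=26, d(AU,K)=65/2, d(AU,O)=25/2, d(AU,R)=20
step 2: merge (AU,O) at d=25/2, Q=-331/2; branch lengths AU→125/16, O→75/16; new cluster AOU
  updated: d(AOU,D)=81/4, d(AOU,E)=69/4, d(AOU,K)=19, d(AOU,R)=55/4
step 3: merge (AOU,R) at d=55/4, Q=-507/4; branch lengths AOU→55/24, R→275/24; new cluster AORU
  updated: d(AORU,D)=65/4, d(AORU,E)=65/4, d(AORU,K)=137/8
step 4: merge (AORU,D) at d=65/4, Q=-659/8; branch lengths AORU→135/32, D→385/32; new cluster ADORU
  updated: d(ADORU,E)=25/2, d(ADORU,K)=199/16
step 5: merge (ADORU,E) at d=25/2, Q=-767/16; branch lengths ADORU→31/32, E→369/32; new cluster ADEORU
  updated: d(ADEORU,K)=367/32
step 6: merge (ADEORU,K) at d=367/32; branch lengths ADEORU→367/64, K→367/64; new cluster ADEKORU
final tree: ((((((A:3,U:10):125/16,O:75/16):55/24,R:275/24):135/32,D:385/32):31/32,E:369/32):367/64,K:367/64)
total length: 2543/32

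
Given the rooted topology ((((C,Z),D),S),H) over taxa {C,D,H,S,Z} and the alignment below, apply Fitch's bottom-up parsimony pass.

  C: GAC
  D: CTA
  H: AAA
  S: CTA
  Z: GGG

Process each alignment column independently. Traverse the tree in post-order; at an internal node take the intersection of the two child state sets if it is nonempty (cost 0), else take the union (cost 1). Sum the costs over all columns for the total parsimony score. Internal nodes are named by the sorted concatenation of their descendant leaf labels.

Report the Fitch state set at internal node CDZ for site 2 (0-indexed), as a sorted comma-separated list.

A,C,G

[col 0] CZ: children C:{G}, Z:{G} ∩→ {G}; cost 0
[col 0] CDZ: children CZ:{G}, D:{C} ∪→ {C,G}; cost 1
[col 0] CDSZ: children CDZ:{C,G}, S:{C} ∩→ {C}; cost 0
[col 0] CDHSZ: children CDSZ:{C}, H:{A} ∪→ {A,C}; cost 1
[col 1] CZ: children C:{A}, Z:{G} ∪→ {A,G}; cost 1
[col 1] CDZ: children CZ:{A,G}, D:{T} ∪→ {A,G,T}; cost 1
[col 1] CDSZ: children CDZ:{A,G,T}, S:{T} ∩→ {T}; cost 0
[col 1] CDHSZ: children CDSZ:{T}, H:{A} ∪→ {A,T}; cost 1
[col 2] CZ: children C:{C}, Z:{G} ∪→ {C,G}; cost 1
[col 2] CDZ: children CZ:{C,G}, D:{A} ∪→ {A,C,G}; cost 1
[col 2] CDSZ: children CDZ:{A,C,G}, S:{A} ∩→ {A}; cost 0
[col 2] CDHSZ: children CDSZ:{A}, H:{A} ∩→ {A}; cost 0
per-site changes: [2, 3, 2]; total = 7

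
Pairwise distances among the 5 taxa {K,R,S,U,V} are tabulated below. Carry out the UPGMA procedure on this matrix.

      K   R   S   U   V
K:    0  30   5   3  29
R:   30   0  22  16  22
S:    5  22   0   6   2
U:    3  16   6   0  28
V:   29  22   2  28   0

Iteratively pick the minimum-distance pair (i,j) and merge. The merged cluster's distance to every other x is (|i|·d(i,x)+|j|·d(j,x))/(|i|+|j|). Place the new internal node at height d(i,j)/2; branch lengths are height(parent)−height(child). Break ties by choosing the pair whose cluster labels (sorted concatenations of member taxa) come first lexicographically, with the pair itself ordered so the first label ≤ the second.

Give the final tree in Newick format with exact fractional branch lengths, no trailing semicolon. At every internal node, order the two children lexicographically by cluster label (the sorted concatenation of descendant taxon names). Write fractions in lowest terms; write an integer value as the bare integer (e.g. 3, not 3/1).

(((K:3/2,U:3/2):7,(S:1,V:1):15/2):11/4,R:45/4)

iteration 1: select S,V (d=2); attach at lengths (1, 1); label the merged cluster SV
  updated: d(K,SV)=17, d(R,SV)=22, d(SV,U)=17
iteration 2: select K,U (d=3); attach at lengths (3/2, 3/2); label the merged cluster KU
  updated: d(KU,R)=23, d(KU,SV)=17
iteration 3: select KU,SV (d=17); attach at lengths (7, 15/2); label the merged cluster KSUV
  updated: d(KSUV,R)=45/2
iteration 4: select KSUV,R (d=45/2); attach at lengths (11/4, 45/4); label the merged cluster KRSUV
final tree: (((K:3/2,U:3/2):7,(S:1,V:1):15/2):11/4,R:45/4)
total length: 67/2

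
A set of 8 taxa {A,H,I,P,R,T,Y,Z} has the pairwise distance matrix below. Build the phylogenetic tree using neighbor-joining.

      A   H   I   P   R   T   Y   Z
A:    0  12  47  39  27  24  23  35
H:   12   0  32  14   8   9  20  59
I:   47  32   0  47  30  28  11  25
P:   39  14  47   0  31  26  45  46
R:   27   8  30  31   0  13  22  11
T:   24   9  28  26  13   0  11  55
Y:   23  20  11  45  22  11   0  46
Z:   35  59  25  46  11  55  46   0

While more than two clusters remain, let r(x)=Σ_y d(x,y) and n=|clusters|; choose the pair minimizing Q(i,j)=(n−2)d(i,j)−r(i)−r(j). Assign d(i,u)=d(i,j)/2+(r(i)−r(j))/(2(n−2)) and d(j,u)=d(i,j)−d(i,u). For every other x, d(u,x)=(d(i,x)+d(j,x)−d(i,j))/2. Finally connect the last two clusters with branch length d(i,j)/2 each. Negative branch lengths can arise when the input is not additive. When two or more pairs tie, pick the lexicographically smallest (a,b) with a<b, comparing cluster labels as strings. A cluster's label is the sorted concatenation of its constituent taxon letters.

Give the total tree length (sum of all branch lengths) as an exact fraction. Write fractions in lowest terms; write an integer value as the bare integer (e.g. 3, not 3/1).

1. join R+Z (d=11, Q=-353) ⇒ RZ; edges |R|=-23/4, |Z|=67/4
  updated: d(A,RZ)=51/2, d(H,RZ)=28, d(I,RZ)=22, d(P,RZ)=33, d(RZ,T)=57/2, d(RZ,Y)=57/2
2. join I+Y (d=11, Q=-541/2) ⇒ IY; edges |I|=207/20, |Y|=13/20
  updated: d(A,IY)=59/2, d(H,IY)=41/2, d(IY,P)=81/2, d(IY,RZ)=79/4, d(IY,T)=14
3. join H+P (d=14, Q=-180) ⇒ HP; edges |H|=-13/8, |P|=125/8
  updated: d(A,HP)=37/2, d(HP,IY)=47/2, d(HP,RZ)=47/2, d(HP,T)=21/2
4. join IY+RZ (d=79/4, Q=-499/4) ⇒ IRYZ; edges |IY|=65/8, |RZ|=93/8
  updated: d(A,IRYZ)=141/8, d(HP,IRYZ)=109/8, d(IRYZ,T)=91/8
5. join A+IRYZ (d=141/8, Q=-135/2) ⇒ AIRYZ; edges |A|=211/16, |IRYZ|=71/16
  updated: d(AIRYZ,HP)=29/4, d(AIRYZ,T)=71/8
6. join AIRYZ+HP (d=29/4, Q=-213/8) ⇒ AHIPRYZ; edges |AIRYZ|=45/16, |HP|=71/16
  updated: d(AHIPRYZ,T)=97/16
7. join AHIPRYZ+T (d=97/16) ⇒ AHIPRTYZ; edges |AHIPRYZ|=97/32, |T|=97/32
final tree: (((A:211/16,((I:207/20,Y:13/20):65/8,(R:-23/4,Z:67/4):93/8):71/16):45/16,(H:-13/8,P:125/8):71/16):97/32,T:97/32)
total length: 1387/16

1387/16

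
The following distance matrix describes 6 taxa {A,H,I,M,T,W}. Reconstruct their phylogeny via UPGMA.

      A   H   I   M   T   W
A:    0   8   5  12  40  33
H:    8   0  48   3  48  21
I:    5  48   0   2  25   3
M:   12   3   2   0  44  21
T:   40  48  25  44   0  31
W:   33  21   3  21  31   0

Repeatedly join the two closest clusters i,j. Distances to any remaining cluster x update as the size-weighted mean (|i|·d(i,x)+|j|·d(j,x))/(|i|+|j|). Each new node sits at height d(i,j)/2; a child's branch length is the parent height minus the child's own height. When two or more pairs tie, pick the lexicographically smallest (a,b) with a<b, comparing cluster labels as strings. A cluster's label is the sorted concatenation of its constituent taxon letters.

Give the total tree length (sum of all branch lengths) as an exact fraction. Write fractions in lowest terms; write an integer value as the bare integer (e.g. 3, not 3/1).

iteration 1: select I,M (d=2); attach at lengths (1, 1); label the merged cluster IM
  updated: d(A,IM)=17/2, d(H,IM)=51/2, d(IM,T)=69/2, d(IM,W)=12
iteration 2: select A,H (d=8); attach at lengths (4, 4); label the merged cluster AH
  updated: d(AH,IM)=17, d(AH,T)=44, d(AH,W)=27
iteration 3: select IM,W (d=12); attach at lengths (5, 6); label the merged cluster IMW
  updated: d(AH,IMW)=61/3, d(IMW,T)=100/3
iteration 4: select AH,IMW (d=61/3); attach at lengths (37/6, 25/6); label the merged cluster AHIMW
  updated: d(AHIMW,T)=188/5
iteration 5: select AHIMW,T (d=188/5); attach at lengths (259/30, 94/5); label the merged cluster AHIMTW
final tree: (((A:4,H:4):37/6,((I:1,M:1):5,W:6):25/6):259/30,T:94/5)
total length: 1763/30

1763/30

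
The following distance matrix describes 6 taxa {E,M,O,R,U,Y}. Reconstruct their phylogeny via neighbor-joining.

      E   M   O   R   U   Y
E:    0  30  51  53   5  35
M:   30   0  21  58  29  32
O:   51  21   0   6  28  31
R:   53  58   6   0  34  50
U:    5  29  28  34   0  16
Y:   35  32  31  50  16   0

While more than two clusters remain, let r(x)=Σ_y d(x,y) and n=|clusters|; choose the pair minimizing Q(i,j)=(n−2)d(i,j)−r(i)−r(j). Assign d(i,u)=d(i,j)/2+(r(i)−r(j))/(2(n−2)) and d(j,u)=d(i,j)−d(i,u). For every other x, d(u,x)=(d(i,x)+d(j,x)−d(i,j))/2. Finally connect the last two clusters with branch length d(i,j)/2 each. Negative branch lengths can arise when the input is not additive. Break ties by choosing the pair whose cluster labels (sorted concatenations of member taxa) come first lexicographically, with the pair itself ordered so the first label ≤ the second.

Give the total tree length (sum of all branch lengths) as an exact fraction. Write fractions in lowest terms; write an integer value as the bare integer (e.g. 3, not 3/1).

1. join O+R (d=6, Q=-314) ⇒ OR; edges |O|=-5, |R|=11
  updated: d(E,OR)=49, d(M,OR)=73/2, d(OR,U)=28, d(OR,Y)=75/2
2. join E+U (d=5, Q=-182) ⇒ EU; edges |E|=28/3, |U|=-13/3
  updated: d(EU,M)=27, d(EU,OR)=36, d(EU,Y)=23
3. join EU+Y (d=23, Q=-265/2) ⇒ EUY; edges |EU|=79/8, |Y|=105/8
  updated: d(EUY,M)=18, d(EUY,OR)=101/4
4. join EUY+M (d=18, Q=-319/4) ⇒ EMUY; edges |EUY|=27/8, |M|=117/8
  updated: d(EMUY,OR)=175/8
5. join EMUY+OR (d=175/8) ⇒ EMORUY; edges |EMUY|=175/16, |OR|=175/16
final tree: ((((E:28/3,U:-13/3):79/8,Y:105/8):27/8,M:117/8):175/16,(O:-5,R:11):175/16)
total length: 591/8

591/8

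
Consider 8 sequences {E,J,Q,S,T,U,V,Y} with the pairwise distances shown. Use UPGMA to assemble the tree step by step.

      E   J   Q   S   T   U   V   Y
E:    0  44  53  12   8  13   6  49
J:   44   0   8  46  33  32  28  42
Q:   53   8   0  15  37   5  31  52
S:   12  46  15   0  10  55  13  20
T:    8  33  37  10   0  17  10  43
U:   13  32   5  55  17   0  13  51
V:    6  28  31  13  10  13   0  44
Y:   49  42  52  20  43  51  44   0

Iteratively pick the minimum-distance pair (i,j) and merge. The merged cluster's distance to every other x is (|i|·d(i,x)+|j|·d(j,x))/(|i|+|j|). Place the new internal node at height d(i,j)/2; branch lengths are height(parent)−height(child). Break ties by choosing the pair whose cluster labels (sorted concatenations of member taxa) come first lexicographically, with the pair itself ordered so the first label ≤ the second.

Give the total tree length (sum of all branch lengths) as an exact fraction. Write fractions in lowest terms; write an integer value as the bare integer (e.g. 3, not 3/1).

679/8

1. join Q+U (d=5) ⇒ QU; edges |Q|=5/2, |U|=5/2
  updated: d(E,QU)=33, d(J,QU)=20, d(QU,S)=35, d(QU,T)=27, d(QU,V)=22, d(QU,Y)=103/2
2. join E+V (d=6) ⇒ EV; edges |E|=3, |V|=3
  updated: d(EV,J)=36, d(EV,QU)=55/2, d(EV,S)=25/2, d(EV,T)=9, d(EV,Y)=93/2
3. join EV+T (d=9) ⇒ ETV; edges |EV|=3/2, |T|=9/2
  updated: d(ETV,J)=35, d(ETV,QU)=82/3, d(ETV,S)=35/3, d(ETV,Y)=136/3
4. join ETV+S (d=35/3) ⇒ ESTV; edges |ETV|=4/3, |S|=35/6
  updated: d(ESTV,J)=151/4, d(ESTV,QU)=117/4, d(ESTV,Y)=39
5. join J+QU (d=20) ⇒ JQU; edges |J|=10, |QU|=15/2
  updated: d(ESTV,JQU)=385/12, d(JQU,Y)=145/3
6. join ESTV+JQU (d=385/12) ⇒ EJQSTUV; edges |ESTV|=245/24, |JQU|=145/24
  updated: d(EJQSTUV,Y)=43
7. join EJQSTUV+Y (d=43) ⇒ EJQSTUVY; edges |EJQSTUV|=131/24, |Y|=43/2
final tree: (((((E:3,V:3):3/2,T:9/2):4/3,S:35/6):245/24,(J:10,(Q:5/2,U:5/2):15/2):145/24):131/24,Y:43/2)
total length: 679/8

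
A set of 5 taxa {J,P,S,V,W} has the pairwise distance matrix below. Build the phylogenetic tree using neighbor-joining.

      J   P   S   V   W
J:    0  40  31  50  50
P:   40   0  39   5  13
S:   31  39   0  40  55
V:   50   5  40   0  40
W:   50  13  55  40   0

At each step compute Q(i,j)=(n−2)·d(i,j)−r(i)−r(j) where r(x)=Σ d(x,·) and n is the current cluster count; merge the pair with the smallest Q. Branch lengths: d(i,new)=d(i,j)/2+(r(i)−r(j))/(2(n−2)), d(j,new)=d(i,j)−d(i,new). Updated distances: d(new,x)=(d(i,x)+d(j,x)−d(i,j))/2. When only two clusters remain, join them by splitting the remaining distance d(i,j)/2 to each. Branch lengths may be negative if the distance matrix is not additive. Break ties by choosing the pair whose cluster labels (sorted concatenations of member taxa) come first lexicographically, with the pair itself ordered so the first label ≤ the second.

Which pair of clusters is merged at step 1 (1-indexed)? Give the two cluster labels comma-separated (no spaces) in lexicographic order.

step 1: merge (J,S) at d=31, Q=-243; branch lengths J→33/2, S→29/2; new cluster JS
  updated: d(JS,P)=24, d(JS,V)=59/2, d(JS,W)=37
step 2: merge (JS,W) at d=37, Q=-213/2; branch lengths JS→149/8, W→147/8; new cluster JSW
  updated: d(JSW,P)=0, d(JSW,V)=65/4
step 3: merge (JSW,P) at d=0, Q=-85/4; branch lengths JSW→45/8, P→-45/8; new cluster JPSW
  updated: d(JPSW,V)=85/8
step 4: merge (JPSW,V) at d=85/8; branch lengths JPSW→85/16, V→85/16; new cluster JPSVW
final tree: ((((J:33/2,S:29/2):149/8,W:147/8):45/8,P:-45/8):85/16,V:85/16)
total length: 629/8

J,S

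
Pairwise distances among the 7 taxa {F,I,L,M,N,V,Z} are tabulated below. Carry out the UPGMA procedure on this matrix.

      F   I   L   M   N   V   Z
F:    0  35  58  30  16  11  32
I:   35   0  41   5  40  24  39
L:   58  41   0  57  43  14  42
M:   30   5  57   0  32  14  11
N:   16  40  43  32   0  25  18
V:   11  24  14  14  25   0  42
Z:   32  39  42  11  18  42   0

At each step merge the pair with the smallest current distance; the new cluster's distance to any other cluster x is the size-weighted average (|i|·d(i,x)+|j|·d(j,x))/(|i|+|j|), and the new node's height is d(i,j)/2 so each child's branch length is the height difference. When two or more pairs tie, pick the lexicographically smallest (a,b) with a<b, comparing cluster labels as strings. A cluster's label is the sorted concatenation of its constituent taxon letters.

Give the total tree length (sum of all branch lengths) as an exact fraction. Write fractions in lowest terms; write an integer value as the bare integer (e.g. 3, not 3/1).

1395/16

step 1: merge (I,M) at d=5; branch lengths I→5/2, M→5/2; new cluster IM
  updated: d(F,IM)=65/2, d(IM,L)=49, d(IM,N)=36, d(IM,V)=19, d(IM,Z)=25
step 2: merge (F,V) at d=11; branch lengths F→11/2, V→11/2; new cluster FV
  updated: d(FV,IM)=103/4, d(FV,L)=36, d(FV,N)=41/2, d(FV,Z)=37
step 3: merge (N,Z) at d=18; branch lengths N→9, Z→9; new cluster NZ
  updated: d(FV,NZ)=115/4, d(IM,NZ)=61/2, d(L,NZ)=85/2
step 4: merge (FV,IM) at d=103/4; branch lengths FV→59/8, IM→83/8; new cluster FIMV
  updated: d(FIMV,L)=85/2, d(FIMV,NZ)=237/8
step 5: merge (FIMV,NZ) at d=237/8; branch lengths FIMV→31/16, NZ→93/16; new cluster FIMNVZ
  updated: d(FIMNVZ,L)=85/2
step 6: merge (FIMNVZ,L) at d=85/2; branch lengths FIMNVZ→103/16, L→85/4; new cluster FILMNVZ
final tree: ((((F:11/2,V:11/2):59/8,(I:5/2,M:5/2):83/8):31/16,(N:9,Z:9):93/16):103/16,L:85/4)
total length: 1395/16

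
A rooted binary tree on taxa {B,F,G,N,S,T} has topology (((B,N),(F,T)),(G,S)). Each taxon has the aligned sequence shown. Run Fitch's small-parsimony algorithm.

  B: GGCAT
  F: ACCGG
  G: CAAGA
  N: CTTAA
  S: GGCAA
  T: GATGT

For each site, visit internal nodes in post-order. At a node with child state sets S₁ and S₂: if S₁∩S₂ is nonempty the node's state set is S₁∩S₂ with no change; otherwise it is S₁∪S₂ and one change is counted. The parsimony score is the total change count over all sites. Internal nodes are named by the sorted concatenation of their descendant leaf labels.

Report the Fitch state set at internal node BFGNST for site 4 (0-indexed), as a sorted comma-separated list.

site 0, node BN: B={G} ∪ N={C} → {C,G} (+1)
site 0, node FT: F={A} ∪ T={G} → {A,G} (+1)
site 0, node BFNT: BN={C,G} ∩ FT={A,G} → {G} (+0)
site 0, node GS: G={C} ∪ S={G} → {C,G} (+1)
site 0, node BFGNST: BFNT={G} ∩ GS={C,G} → {G} (+0)
site 1, node BN: B={G} ∪ N={T} → {G,T} (+1)
site 1, node FT: F={C} ∪ T={A} → {A,C} (+1)
site 1, node BFNT: BN={G,T} ∪ FT={A,C} → {A,C,G,T} (+1)
site 1, node GS: G={A} ∪ S={G} → {A,G} (+1)
site 1, node BFGNST: BFNT={A,C,G,T} ∩ GS={A,G} → {A,G} (+0)
site 2, node BN: B={C} ∪ N={T} → {C,T} (+1)
site 2, node FT: F={C} ∪ T={T} → {C,T} (+1)
site 2, node BFNT: BN={C,T} ∩ FT={C,T} → {C,T} (+0)
site 2, node GS: G={A} ∪ S={C} → {A,C} (+1)
site 2, node BFGNST: BFNT={C,T} ∩ GS={A,C} → {C} (+0)
site 3, node BN: B={A} ∩ N={A} → {A} (+0)
site 3, node FT: F={G} ∩ T={G} → {G} (+0)
site 3, node BFNT: BN={A} ∪ FT={G} → {A,G} (+1)
site 3, node GS: G={G} ∪ S={A} → {A,G} (+1)
site 3, node BFGNST: BFNT={A,G} ∩ GS={A,G} → {A,G} (+0)
site 4, node BN: B={T} ∪ N={A} → {A,T} (+1)
site 4, node FT: F={G} ∪ T={T} → {G,T} (+1)
site 4, node BFNT: BN={A,T} ∩ FT={G,T} → {T} (+0)
site 4, node GS: G={A} ∩ S={A} → {A} (+0)
site 4, node BFGNST: BFNT={T} ∪ GS={A} → {A,T} (+1)
per-site changes: [3, 4, 3, 2, 3]; total = 15

A,T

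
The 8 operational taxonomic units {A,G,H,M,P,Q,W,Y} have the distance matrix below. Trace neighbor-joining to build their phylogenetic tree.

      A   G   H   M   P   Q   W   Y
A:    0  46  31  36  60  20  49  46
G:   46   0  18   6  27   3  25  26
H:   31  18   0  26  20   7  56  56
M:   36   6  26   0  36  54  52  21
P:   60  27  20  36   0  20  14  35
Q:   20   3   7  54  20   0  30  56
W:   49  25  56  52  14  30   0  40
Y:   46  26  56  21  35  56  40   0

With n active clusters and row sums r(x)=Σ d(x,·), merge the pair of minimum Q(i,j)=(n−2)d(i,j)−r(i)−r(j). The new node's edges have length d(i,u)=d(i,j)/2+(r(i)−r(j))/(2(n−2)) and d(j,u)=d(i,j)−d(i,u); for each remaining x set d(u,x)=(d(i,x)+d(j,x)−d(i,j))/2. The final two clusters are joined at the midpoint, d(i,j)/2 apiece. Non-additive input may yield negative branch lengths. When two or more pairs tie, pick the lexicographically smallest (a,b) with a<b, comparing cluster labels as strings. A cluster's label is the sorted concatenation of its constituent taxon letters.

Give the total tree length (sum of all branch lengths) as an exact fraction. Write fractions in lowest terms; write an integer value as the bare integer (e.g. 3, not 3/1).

1561/16

step 1: merge (P,W) at d=14, Q=-394; branch lengths P→5/2, W→23/2; new cluster PW
  updated: d(A,PW)=95/2, d(G,PW)=19, d(H,PW)=31, d(M,PW)=37, d(PW,Q)=18, d(PW,Y)=61/2
step 2: merge (M,Y) at d=21, Q=-621/2; branch lengths M→99/20, Y→321/20; new cluster MY
  updated: d(A,MY)=61/2, d(G,MY)=11/2, d(H,MY)=61/2, d(MY,PW)=93/4, d(MY,Q)=89/2
step 3: merge (G,MY) at d=11/2, Q=-815/4; branch lengths G→-83/32, MY→259/32; new cluster GMY
  updated: d(A,GMY)=71/2, d(GMY,H)=43/2, d(GMY,PW)=147/8, d(GMY,Q)=21
step 4: merge (GMY,PW) at d=147/8, Q=-1249/8; branch lengths GMY→293/48, PW→589/48; new cluster GMPWY
  updated: d(A,GMPWY)=517/16, d(GMPWY,H)=273/16, d(GMPWY,Q)=165/16
step 5: merge (A,Q) at d=20, Q=-645/8; branch lengths A→43/2, Q→-3/2; new cluster AQ
  updated: d(AQ,GMPWY)=181/16, d(AQ,H)=9
step 6: merge (AQ,GMPWY) at d=181/16, Q=-299/8; branch lengths AQ→13/8, GMPWY→155/16; new cluster AGMPQWY
  updated: d(AGMPQWY,H)=59/8
step 7: merge (AGMPQWY,H) at d=59/8; branch lengths AGMPQWY→59/16, H→59/16; new cluster AGHMPQWY
final tree: (((A:43/2,Q:-3/2):13/8,((G:-83/32,(M:99/20,Y:321/20):259/32):293/48,(P:5/2,W:23/2):589/48):155/16):59/16,H:59/16)
total length: 1561/16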